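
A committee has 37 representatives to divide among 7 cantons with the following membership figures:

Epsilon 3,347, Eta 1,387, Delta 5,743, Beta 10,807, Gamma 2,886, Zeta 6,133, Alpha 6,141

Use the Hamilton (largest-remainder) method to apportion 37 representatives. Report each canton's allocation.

Epsilon 3, Eta 2, Delta 6, Beta 11, Gamma 3, Zeta 6, Alpha 6

Total 36444; standard divisor 36444/37 ≈ 984.973.
Standard quotas: Epsilon 3.3981, Eta 1.4082, Delta 5.8306, Beta 10.9719, Gamma 2.9300, Zeta 6.2266, Alpha 6.2347.
Lower quotas: Epsilon 3, Eta 1, Delta 5, Beta 10, Gamma 2, Zeta 6, Alpha 6 (sum 33, leaving 4 seats).
Remainders in descending order: Beta 0.9719, Gamma 0.9300, Delta 0.8306, Eta 0.4082, Epsilon 0.3981, Alpha 0.2347, Zeta 0.2266.
Largest remainders: Beta, Gamma, Delta, Eta receive the extra seats.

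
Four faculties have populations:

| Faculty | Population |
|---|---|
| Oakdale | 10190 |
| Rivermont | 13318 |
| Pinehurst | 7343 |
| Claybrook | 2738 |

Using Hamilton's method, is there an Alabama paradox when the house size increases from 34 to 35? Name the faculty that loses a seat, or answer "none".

At 34 seats: Oakdale 10, Rivermont 14, Pinehurst 7, Claybrook 3.
At 35 seats: Oakdale 10, Rivermont 14, Pinehurst 8, Claybrook 3.
No faculty's allocation decreased.

none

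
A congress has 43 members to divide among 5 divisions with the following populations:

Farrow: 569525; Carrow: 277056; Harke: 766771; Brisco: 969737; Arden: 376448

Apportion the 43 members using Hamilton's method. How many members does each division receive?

The standard divisor is 2959537/43 ≈ 68826.442.
Standard quotas: Farrow 8.2748, Carrow 4.0254, Harke 11.1406, Brisco 14.0896, Arden 5.4695.
Lower quotas: Farrow 8, Carrow 4, Harke 11, Brisco 14, Arden 5 (sum 42, leaving 1 seat).
Remainders in descending order: Arden 0.4695, Farrow 0.2748, Harke 0.1406, Brisco 0.0896, Carrow 0.0254.
Largest remainder: Arden receives the extra seat.

Farrow 8, Carrow 4, Harke 11, Brisco 14, Arden 6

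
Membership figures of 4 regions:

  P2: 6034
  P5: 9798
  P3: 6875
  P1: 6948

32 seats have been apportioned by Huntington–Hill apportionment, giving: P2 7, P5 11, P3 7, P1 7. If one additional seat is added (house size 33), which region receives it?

P1

Priority for the next seat is population ÷ (√(s·(s+1))).
Priorities: P2 806.327, P5 852.806, P3 918.711, P1 928.466.
Highest priority: P1.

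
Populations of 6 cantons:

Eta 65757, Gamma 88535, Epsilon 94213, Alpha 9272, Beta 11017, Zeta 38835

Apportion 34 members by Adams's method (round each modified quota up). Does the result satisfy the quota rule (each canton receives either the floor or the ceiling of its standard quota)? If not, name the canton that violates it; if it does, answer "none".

Standard quotas: Eta 7.268, Gamma 9.785, Epsilon 10.413, Alpha 1.025, Beta 1.218, Zeta 4.292.
Adams allocation: Eta 7, Gamma 10, Epsilon 10, Alpha 1, Beta 2, Zeta 4.
Every allocation lies between the lower and upper quota.

none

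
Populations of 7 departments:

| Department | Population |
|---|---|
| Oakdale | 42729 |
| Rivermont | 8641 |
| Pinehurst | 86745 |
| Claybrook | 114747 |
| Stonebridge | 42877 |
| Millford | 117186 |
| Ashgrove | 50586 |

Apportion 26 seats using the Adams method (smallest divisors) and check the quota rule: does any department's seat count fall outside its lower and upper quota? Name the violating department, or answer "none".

none

Standard quotas: Oakdale 2.397, Rivermont 0.485, Pinehurst 4.866, Claybrook 6.437, Stonebridge 2.405, Millford 6.573, Ashgrove 2.838.
Adams allocation: Oakdale 2, Rivermont 1, Pinehurst 5, Claybrook 6, Stonebridge 3, Millford 6, Ashgrove 3.
Every allocation lies between the lower and upper quota.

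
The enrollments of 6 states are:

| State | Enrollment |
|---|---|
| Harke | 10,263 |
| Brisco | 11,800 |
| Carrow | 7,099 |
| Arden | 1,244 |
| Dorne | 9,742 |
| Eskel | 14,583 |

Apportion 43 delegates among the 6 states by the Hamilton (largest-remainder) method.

Harke 8, Brisco 9, Carrow 6, Arden 1, Dorne 8, Eskel 11

The standard divisor is 54731/43 ≈ 1272.814.
Standard quotas: Harke 8.0632, Brisco 9.2708, Carrow 5.5774, Arden 0.9774, Dorne 7.6539, Eskel 11.4573.
Lower quotas: Harke 8, Brisco 9, Carrow 5, Arden 0, Dorne 7, Eskel 11 (sum 40, leaving 3 seats).
Remainders in descending order: Arden 0.9774, Dorne 0.6539, Carrow 0.5774, Eskel 0.4573, Brisco 0.2708, Harke 0.0632.
The surplus seats go to Arden, Dorne, Carrow.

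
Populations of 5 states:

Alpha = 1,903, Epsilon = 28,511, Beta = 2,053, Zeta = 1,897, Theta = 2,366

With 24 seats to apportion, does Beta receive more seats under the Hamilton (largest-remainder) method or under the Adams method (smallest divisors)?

Adams

Hamilton: Alpha 1, Epsilon 19, Beta 1, Zeta 1, Theta 2.
Adams: Alpha 2, Epsilon 16, Beta 2, Zeta 2, Theta 2.
Beta gets 1 under Hamilton and 2 under Adams.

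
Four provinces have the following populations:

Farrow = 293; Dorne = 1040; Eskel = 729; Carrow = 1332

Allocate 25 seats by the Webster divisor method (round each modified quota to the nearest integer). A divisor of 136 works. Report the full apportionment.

With modified divisor 136: modified quotas Farrow 2.154, Dorne 7.647, Eskel 5.360, Carrow 9.794.
Rounding to the nearest integer: Farrow 2, Dorne 8, Eskel 5, Carrow 10 (total 25).

Farrow 2, Dorne 8, Eskel 5, Carrow 10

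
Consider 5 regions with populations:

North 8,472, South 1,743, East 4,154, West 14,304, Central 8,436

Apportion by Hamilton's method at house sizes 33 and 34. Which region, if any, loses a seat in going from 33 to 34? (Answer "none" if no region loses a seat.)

South

At 33 seats: North 7, South 2, East 4, West 13, Central 7.
At 34 seats: North 8, South 1, East 4, West 13, Central 8.
South drops from 2 to 1.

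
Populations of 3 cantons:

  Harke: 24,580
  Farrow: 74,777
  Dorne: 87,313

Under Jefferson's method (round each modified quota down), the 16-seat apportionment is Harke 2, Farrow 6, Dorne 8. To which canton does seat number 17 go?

Priority for the next seat is population ÷ (current seats + 1).
Priorities: Harke 8193.333, Farrow 10682.429, Dorne 9701.444.
Highest priority: Farrow.

Farrow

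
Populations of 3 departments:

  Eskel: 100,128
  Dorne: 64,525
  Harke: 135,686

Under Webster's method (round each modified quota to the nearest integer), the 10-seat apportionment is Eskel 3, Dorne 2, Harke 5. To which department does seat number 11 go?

Priority for the next seat is population ÷ (current seats + 0.5).
Priorities: Eskel 28608.000, Dorne 25810.000, Harke 24670.182.
Highest priority: Eskel.

Eskel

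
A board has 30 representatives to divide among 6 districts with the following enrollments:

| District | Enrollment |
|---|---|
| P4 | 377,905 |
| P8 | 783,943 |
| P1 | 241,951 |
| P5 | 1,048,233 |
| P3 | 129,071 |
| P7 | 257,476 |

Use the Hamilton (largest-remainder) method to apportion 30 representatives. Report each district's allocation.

The standard divisor is 2838579/30 ≈ 94619.3.
Standard quotas: P4 3.9940, P8 8.2852, P1 2.5571, P5 11.0784, P3 1.3641, P7 2.7212.
Lower quotas: P4 3, P8 8, P1 2, P5 11, P3 1, P7 2 (sum 27, leaving 3 seats).
Remainders in descending order: P4 0.9940, P7 0.7212, P1 0.5571, P3 0.3641, P8 0.2852, P5 0.0784.
Largest remainders: P4, P7, P1 receive the extra seats.

P4 4; P8 8; P1 3; P5 11; P3 1; P7 3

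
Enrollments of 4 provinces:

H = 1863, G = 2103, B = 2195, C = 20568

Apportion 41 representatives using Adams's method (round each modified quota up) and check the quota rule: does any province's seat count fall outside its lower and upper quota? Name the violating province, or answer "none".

C

Standard quotas: H 2.858, G 3.226, B 3.367, C 31.550.
Adams allocation: H 3, G 4, B 4, C 30.
C has quota 31.550 (lower 31, upper 32) but receives 30 — outside the quota interval.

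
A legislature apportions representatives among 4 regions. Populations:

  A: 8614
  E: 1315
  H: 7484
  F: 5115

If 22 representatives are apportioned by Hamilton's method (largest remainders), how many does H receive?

The standard divisor is 22528/22 = 1024.
Standard quotas: A 8.4121, E 1.2842, H 7.3086, F 4.9951.
Lower quotas: A 8, E 1, H 7, F 4 (sum 20, leaving 2 seats).
Remainders in descending order: F 0.9951, A 0.4121, H 0.3086, E 0.2842.
The surplus seats go to F, A.
H receives 7.

7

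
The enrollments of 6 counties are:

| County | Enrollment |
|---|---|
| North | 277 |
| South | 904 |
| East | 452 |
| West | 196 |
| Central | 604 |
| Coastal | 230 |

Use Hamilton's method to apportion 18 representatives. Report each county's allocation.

Standard divisor: 2663 ÷ 18 ≈ 147.944.
Standard quotas: North 1.872, South 6.110, East 3.055, West 1.325, Central 4.083, Coastal 1.555.
Lower quotas: North 1, South 6, East 3, West 1, Central 4, Coastal 1 (sum 16, leaving 2 seats).
Remainders in descending order: North 0.872, Coastal 0.555, West 0.325, South 0.110, Central 0.083, East 0.055.
Largest remainders: North, Coastal receive the extra seats.

North: 2; South: 6; East: 3; West: 1; Central: 4; Coastal: 2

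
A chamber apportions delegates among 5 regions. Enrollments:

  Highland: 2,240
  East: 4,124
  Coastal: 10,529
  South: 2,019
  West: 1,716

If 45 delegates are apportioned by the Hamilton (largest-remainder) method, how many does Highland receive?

5

Total 20628; standard divisor 20628/45 ≈ 458.4.
Standard quotas: Highland 4.8866, East 8.9965, Coastal 22.9690, South 4.4045, West 3.7435.
Lower quotas: Highland 4, East 8, Coastal 22, South 4, West 3 (sum 41, leaving 4 seats).
Remainders in descending order: East 0.9965, Coastal 0.9690, Highland 0.8866, West 0.7435, South 0.4045.
The surplus seats go to East, Coastal, Highland, West.
Highland receives 5.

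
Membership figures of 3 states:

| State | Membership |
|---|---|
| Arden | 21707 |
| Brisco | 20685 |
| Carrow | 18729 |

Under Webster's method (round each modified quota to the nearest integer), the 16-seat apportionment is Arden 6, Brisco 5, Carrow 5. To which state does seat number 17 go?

Brisco

Priority for the next seat is population ÷ (current seats + 0.5).
Priorities: Arden 3339.538, Brisco 3760.909, Carrow 3405.273.
Highest priority: Brisco.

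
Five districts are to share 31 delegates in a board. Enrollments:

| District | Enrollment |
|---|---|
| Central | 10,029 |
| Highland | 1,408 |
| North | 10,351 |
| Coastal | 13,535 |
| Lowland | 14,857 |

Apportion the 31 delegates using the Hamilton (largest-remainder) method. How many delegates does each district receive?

Central=6, Highland=1, North=7, Coastal=8, Lowland=9

Total 50180; standard divisor 50180/31 ≈ 1618.71.
Standard quotas: Central 6.1957, Highland 0.8698, North 6.3946, Coastal 8.3616, Lowland 9.1783.
Lower quotas: Central 6, Highland 0, North 6, Coastal 8, Lowland 9 (sum 29, leaving 2 seats).
Remainders in descending order: Highland 0.8698, North 0.3946, Coastal 0.3616, Central 0.1957, Lowland 0.1783.
The surplus seats go to Highland, North.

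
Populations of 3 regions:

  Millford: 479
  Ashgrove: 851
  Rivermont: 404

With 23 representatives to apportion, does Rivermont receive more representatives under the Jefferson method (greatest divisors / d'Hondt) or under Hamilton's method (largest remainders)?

Hamilton

Jefferson: Millford 6, Ashgrove 12, Rivermont 5.
Hamilton: Millford 6, Ashgrove 11, Rivermont 6.
Rivermont gets 5 under Jefferson and 6 under Hamilton.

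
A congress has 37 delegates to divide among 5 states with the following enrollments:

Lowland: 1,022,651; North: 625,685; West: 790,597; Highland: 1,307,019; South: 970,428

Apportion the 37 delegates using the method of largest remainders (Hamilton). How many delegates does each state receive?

Lowland 8; North 5; West 6; Highland 10; South 8

Standard divisor: 4716380 ÷ 37 ≈ 127469.73.
Standard quotas: Lowland 8.0227, North 4.9085, West 6.2022, Highland 10.2536, South 7.6130.
Lower quotas: Lowland 8, North 4, West 6, Highland 10, South 7 (sum 35, leaving 2 seats).
Remainders in descending order: North 0.9085, South 0.6130, Highland 0.2536, West 0.2022, Lowland 0.0227.
The surplus seats go to North, South.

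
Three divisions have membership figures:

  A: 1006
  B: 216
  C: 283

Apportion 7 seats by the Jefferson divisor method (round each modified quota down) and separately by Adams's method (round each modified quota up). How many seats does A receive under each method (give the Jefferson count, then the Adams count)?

5 and 4

Jefferson: A 5, B 1, C 1.
Adams: A 4, B 1, C 2.
A gets 5 under Jefferson and 4 under Adams.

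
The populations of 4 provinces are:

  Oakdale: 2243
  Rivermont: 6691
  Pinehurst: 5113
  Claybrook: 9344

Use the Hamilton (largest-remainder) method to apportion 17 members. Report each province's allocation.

Oakdale: 1; Rivermont: 5; Pinehurst: 4; Claybrook: 7

Total 23391; standard divisor 23391/17 ≈ 1375.941.
Standard quotas: Oakdale 1.6302, Rivermont 4.8629, Pinehurst 3.7160, Claybrook 6.7910.
Lower quotas: Oakdale 1, Rivermont 4, Pinehurst 3, Claybrook 6 (sum 14, leaving 3 seats).
Remainders in descending order: Rivermont 0.8629, Claybrook 0.7910, Pinehurst 0.7160, Oakdale 0.6302.
Largest remainders: Rivermont, Claybrook, Pinehurst receive the extra seats.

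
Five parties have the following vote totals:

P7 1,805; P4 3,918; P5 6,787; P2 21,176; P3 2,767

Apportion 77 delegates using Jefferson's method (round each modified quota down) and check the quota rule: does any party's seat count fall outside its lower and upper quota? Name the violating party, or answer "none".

P2

Standard quotas: P7 3.813, P4 8.276, P5 14.336, P2 44.730, P3 5.845.
Jefferson allocation: P7 3, P4 8, P5 14, P2 46, P3 6.
P2 has quota 44.730 (lower 44, upper 45) but receives 46 — outside the quota interval.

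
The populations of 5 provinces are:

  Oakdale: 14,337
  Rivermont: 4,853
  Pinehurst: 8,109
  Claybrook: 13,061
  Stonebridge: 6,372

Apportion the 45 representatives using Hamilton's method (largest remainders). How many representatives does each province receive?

Oakdale 14; Rivermont 5; Pinehurst 8; Claybrook 12; Stonebridge 6

Standard divisor: 46732 ÷ 45 ≈ 1038.489.
Standard quotas: Oakdale 13.8056, Rivermont 4.6731, Pinehurst 7.8085, Claybrook 12.5769, Stonebridge 6.1358.
Lower quotas: Oakdale 13, Rivermont 4, Pinehurst 7, Claybrook 12, Stonebridge 6 (sum 42, leaving 3 seats).
Remainders in descending order: Pinehurst 0.8085, Oakdale 0.8056, Rivermont 0.6731, Claybrook 0.5769, Stonebridge 0.1358.
Largest remainders: Pinehurst, Oakdale, Rivermont receive the extra seats.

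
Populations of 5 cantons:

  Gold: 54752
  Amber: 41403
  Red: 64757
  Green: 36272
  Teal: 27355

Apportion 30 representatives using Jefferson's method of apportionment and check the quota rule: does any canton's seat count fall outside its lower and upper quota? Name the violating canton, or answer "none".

none

Standard quotas: Gold 7.315, Amber 5.532, Red 8.652, Green 4.846, Teal 3.655.
Jefferson allocation: Gold 7, Amber 6, Red 9, Green 5, Teal 3.
Every allocation lies between the lower and upper quota.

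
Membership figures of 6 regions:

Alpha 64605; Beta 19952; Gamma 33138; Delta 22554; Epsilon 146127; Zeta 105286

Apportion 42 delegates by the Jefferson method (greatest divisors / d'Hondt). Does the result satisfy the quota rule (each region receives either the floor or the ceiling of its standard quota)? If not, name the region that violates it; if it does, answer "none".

none

Standard quotas: Alpha 6.928, Beta 2.140, Gamma 3.554, Delta 2.419, Epsilon 15.670, Zeta 11.290.
Jefferson allocation: Alpha 7, Beta 2, Gamma 3, Delta 2, Epsilon 16, Zeta 12.
Every allocation lies between the lower and upper quota.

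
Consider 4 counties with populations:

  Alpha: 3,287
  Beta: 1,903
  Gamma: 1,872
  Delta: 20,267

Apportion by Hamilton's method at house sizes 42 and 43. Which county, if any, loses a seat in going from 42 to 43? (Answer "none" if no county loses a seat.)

none

At 42 seats: Alpha 5, Beta 3, Gamma 3, Delta 31.
At 43 seats: Alpha 5, Beta 3, Gamma 3, Delta 32.
No county's allocation decreased.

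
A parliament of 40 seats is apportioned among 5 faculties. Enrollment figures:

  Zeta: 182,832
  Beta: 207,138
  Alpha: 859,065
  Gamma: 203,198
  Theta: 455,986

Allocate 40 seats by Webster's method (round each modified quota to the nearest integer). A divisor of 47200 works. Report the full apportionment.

Zeta 4, Beta 4, Alpha 18, Gamma 4, Theta 10

With modified divisor 47200: modified quotas Zeta 3.874, Beta 4.389, Alpha 18.201, Gamma 4.305, Theta 9.661.
Rounding to the nearest integer: Zeta 4, Beta 4, Alpha 18, Gamma 4, Theta 10 (total 40).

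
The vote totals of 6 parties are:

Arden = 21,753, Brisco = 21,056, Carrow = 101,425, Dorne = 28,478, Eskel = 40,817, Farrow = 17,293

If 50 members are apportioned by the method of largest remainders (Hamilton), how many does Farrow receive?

The standard divisor is 230822/50 ≈ 4616.44.
Standard quotas: Arden 4.7121, Brisco 4.5611, Carrow 21.9704, Dorne 6.1688, Eskel 8.8417, Farrow 3.7460.
Lower quotas: Arden 4, Brisco 4, Carrow 21, Dorne 6, Eskel 8, Farrow 3 (sum 46, leaving 4 seats).
Remainders in descending order: Carrow 0.9704, Eskel 0.8417, Farrow 0.7460, Arden 0.7121, Brisco 0.5611, Dorne 0.1688.
The surplus seats go to Carrow, Eskel, Farrow, Arden.
Farrow receives 4.

4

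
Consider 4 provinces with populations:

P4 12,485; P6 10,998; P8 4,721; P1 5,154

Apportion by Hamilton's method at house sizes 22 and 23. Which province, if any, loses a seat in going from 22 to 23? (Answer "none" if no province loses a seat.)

P1

At 22 seats: P4 8, P6 7, P8 3, P1 4.
At 23 seats: P4 9, P6 8, P8 3, P1 3.
P1 drops from 4 to 3.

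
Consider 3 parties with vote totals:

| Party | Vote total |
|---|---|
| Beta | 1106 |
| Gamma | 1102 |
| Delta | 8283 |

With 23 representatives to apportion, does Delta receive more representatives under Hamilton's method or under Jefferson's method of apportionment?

Jefferson

Hamilton: Beta 3, Gamma 2, Delta 18.
Jefferson: Beta 2, Gamma 2, Delta 19.
Delta gets 18 under Hamilton and 19 under Jefferson.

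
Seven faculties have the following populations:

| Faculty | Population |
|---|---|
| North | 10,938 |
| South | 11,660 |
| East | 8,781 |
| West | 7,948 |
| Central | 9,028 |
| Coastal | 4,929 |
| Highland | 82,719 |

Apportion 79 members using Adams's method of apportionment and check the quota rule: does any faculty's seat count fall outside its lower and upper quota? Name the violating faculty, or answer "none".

Standard quotas: North 6.354, South 6.773, East 5.101, West 4.617, Central 5.244, Coastal 2.863, Highland 48.049.
Adams allocation: North 7, South 7, East 5, West 5, Central 6, Coastal 3, Highland 46.
Highland has quota 48.049 (lower 48, upper 49) but receives 46 — outside the quota interval.

Highland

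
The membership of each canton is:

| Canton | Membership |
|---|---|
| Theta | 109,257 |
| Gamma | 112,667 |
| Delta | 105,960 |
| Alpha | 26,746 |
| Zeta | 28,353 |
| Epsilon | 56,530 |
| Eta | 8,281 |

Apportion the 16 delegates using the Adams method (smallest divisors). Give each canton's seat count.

Standard divisor 447794/16 ≈ 27987.125; standard quotas: Theta 3.904, Gamma 4.026, Delta 3.786, Alpha 0.956, Zeta 1.013, Epsilon 2.020, Eta 0.296.
Rounding up gives 4, 5, 4, 1, 2, 3, 1 = 20 seats, so the divisor must be adjusted.
With modified divisor 35900: modified quotas Theta 3.043, Gamma 3.138, Delta 2.952, Alpha 0.745, Zeta 0.790, Epsilon 1.575, Eta 0.231.
Rounding up: Theta 4, Gamma 4, Delta 3, Alpha 1, Zeta 1, Epsilon 2, Eta 1 (total 16).

Theta: 4; Gamma: 4; Delta: 3; Alpha: 1; Zeta: 1; Epsilon: 2; Eta: 1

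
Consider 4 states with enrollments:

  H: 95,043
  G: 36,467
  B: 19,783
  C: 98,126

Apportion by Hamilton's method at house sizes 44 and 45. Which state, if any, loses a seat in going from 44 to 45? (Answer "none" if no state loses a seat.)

B

At 44 seats: H 17, G 6, B 4, C 17.
At 45 seats: H 17, G 7, B 3, C 18.
B drops from 4 to 3.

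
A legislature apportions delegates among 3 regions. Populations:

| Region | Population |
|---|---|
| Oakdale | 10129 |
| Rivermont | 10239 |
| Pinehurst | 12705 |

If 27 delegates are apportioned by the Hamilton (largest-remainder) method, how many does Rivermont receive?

Standard divisor: 33073 ÷ 27 ≈ 1224.926.
Standard quotas: Oakdale 8.2691, Rivermont 8.3589, Pinehurst 10.3721.
Lower quotas: Oakdale 8, Rivermont 8, Pinehurst 10 (sum 26, leaving 1 seat).
Remainders in descending order: Pinehurst 0.3721, Rivermont 0.3589, Oakdale 0.2691.
Largest remainder: Pinehurst receives the extra seat.
Rivermont receives 8.

8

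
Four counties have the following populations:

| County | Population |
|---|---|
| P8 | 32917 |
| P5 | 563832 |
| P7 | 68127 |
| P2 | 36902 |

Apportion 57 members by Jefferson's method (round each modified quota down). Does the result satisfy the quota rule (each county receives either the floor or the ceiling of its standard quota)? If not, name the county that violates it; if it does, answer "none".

Standard quotas: P8 2.674, P5 45.796, P7 5.533, P2 2.997.
Jefferson allocation: P8 2, P5 47, P7 5, P2 3.
P5 has quota 45.796 (lower 45, upper 46) but receives 47 — outside the quota interval.

P5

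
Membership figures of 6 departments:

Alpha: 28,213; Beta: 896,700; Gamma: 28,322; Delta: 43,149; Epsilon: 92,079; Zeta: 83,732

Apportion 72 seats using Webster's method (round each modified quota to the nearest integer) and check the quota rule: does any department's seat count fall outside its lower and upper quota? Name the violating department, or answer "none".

Standard quotas: Alpha 1.733, Beta 55.078, Gamma 1.740, Delta 2.650, Epsilon 5.656, Zeta 5.143.
Webster allocation: Alpha 2, Beta 54, Gamma 2, Delta 3, Epsilon 6, Zeta 5.
Beta has quota 55.078 (lower 55, upper 56) but receives 54 — outside the quota interval.

Beta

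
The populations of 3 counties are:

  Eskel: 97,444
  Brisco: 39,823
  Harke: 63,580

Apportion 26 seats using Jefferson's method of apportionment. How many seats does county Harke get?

8

Standard divisor 200847/26 ≈ 7724.885; standard quotas: Eskel 12.614, Brisco 5.155, Harke 8.231.
Rounding down gives 12, 5, 8 = 25 seats, so the divisor must be adjusted.
With modified divisor 7300: modified quotas Eskel 13.348, Brisco 5.455, Harke 8.710.
Rounding down: Eskel 13, Brisco 5, Harke 8 (total 26).
Harke receives 8.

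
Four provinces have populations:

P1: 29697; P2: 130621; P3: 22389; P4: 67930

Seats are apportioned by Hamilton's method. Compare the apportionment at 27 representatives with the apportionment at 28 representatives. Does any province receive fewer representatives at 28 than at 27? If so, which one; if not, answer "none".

At 27 seats: P1 3, P2 14, P3 3, P4 7.
At 28 seats: P1 3, P2 15, P3 2, P4 8.
P3 drops from 3 to 2.

P3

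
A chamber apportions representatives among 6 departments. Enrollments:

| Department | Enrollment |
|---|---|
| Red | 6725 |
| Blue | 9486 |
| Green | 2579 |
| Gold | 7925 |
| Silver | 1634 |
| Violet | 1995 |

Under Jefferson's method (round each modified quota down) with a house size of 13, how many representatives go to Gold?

Standard divisor 30344/13 ≈ 2334.154; standard quotas: Red 2.881, Blue 4.064, Green 1.105, Gold 3.395, Silver 0.700, Violet 0.855.
Rounding down gives 2, 4, 1, 3, 0, 0 = 10 seats, so the divisor must be adjusted.
With modified divisor 1940: modified quotas Red 3.466, Blue 4.890, Green 1.329, Gold 4.085, Silver 0.842, Violet 1.028.
Rounding down: Red 3, Blue 4, Green 1, Gold 4, Silver 0, Violet 1 (total 13).
Gold receives 4.

4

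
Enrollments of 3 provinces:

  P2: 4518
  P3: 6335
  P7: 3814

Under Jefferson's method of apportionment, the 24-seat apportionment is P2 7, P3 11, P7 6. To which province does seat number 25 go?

Priority for the next seat is population ÷ (current seats + 1).
Priorities: P2 564.750, P3 527.917, P7 544.857.
Highest priority: P2.

P2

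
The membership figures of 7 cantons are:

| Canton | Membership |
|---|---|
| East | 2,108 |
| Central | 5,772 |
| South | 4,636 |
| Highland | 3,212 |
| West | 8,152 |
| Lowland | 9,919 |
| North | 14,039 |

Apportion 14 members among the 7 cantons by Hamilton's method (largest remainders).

East 1, Central 2, South 1, Highland 1, West 2, Lowland 3, North 4

Standard divisor: 47838 ÷ 14 = 3417.
Standard quotas: East 0.6169, Central 1.6892, South 1.3567, Highland 0.9400, West 2.3857, Lowland 2.9028, North 4.1086.
Lower quotas: East 0, Central 1, South 1, Highland 0, West 2, Lowland 2, North 4 (sum 10, leaving 4 seats).
Remainders in descending order: Highland 0.9400, Lowland 0.9028, Central 0.6892, East 0.6169, West 0.3857, South 0.3567, North 0.1086.
Largest remainders: Highland, Lowland, Central, East receive the extra seats.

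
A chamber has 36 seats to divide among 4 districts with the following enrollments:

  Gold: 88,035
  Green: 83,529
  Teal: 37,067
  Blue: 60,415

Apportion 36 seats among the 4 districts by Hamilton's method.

Standard divisor: 269046 ÷ 36 ≈ 7473.5.
Standard quotas: Gold 11.7796, Green 11.1767, Teal 4.9598, Blue 8.0839.
Lower quotas: Gold 11, Green 11, Teal 4, Blue 8 (sum 34, leaving 2 seats).
Remainders in descending order: Teal 0.9598, Gold 0.7796, Green 0.1767, Blue 0.0839.
Largest remainders: Teal, Gold receive the extra seats.

Gold=12; Green=11; Teal=5; Blue=8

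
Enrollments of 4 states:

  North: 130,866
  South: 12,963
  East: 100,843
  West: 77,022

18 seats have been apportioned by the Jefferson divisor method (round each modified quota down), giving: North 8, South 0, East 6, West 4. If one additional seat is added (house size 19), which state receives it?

Priority for the next seat is population ÷ (current seats + 1).
Priorities: North 14540.667, South 12963.000, East 14406.143, West 15404.400.
Highest priority: West.

West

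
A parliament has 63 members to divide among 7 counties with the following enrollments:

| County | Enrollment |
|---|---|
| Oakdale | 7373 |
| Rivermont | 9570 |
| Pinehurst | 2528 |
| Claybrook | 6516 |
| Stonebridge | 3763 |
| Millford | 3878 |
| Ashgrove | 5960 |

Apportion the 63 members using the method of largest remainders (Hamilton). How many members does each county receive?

Oakdale 12, Rivermont 15, Pinehurst 4, Claybrook 10, Stonebridge 6, Millford 6, Ashgrove 10

The standard divisor is 39588/63 ≈ 628.381.
Standard quotas: Oakdale 11.7333, Rivermont 15.2296, Pinehurst 4.0230, Claybrook 10.3695, Stonebridge 5.9884, Millford 6.1714, Ashgrove 9.4847.
Lower quotas: Oakdale 11, Rivermont 15, Pinehurst 4, Claybrook 10, Stonebridge 5, Millford 6, Ashgrove 9 (sum 60, leaving 3 seats).
Remainders in descending order: Stonebridge 0.9884, Oakdale 0.7333, Ashgrove 0.4847, Claybrook 0.3695, Rivermont 0.2296, Millford 0.1714, Pinehurst 0.0230.
Largest remainders: Stonebridge, Oakdale, Ashgrove receive the extra seats.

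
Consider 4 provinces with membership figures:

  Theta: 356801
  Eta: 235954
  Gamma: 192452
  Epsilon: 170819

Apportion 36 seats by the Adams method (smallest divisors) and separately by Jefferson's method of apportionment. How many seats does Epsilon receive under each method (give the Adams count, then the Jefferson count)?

Adams: Theta 13, Eta 9, Gamma 7, Epsilon 7.
Jefferson: Theta 14, Eta 9, Gamma 7, Epsilon 6.
Epsilon gets 7 under Adams and 6 under Jefferson.

7 and 6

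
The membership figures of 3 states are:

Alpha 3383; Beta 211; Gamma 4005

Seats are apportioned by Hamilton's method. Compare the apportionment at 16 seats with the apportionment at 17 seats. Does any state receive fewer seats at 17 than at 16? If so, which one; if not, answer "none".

Beta

At 16 seats: Alpha 7, Beta 1, Gamma 8.
At 17 seats: Alpha 8, Beta 0, Gamma 9.
Beta drops from 1 to 0.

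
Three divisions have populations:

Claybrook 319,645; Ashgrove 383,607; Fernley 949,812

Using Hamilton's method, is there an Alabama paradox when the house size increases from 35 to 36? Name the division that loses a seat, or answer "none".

none

At 35 seats: Claybrook 7, Ashgrove 8, Fernley 20.
At 36 seats: Claybrook 7, Ashgrove 8, Fernley 21.
No division's allocation decreased.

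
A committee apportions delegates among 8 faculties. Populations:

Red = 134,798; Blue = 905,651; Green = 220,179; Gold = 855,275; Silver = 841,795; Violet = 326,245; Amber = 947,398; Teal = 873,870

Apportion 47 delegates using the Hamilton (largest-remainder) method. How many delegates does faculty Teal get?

8

Total 5105211; standard divisor 5105211/47 ≈ 108621.511.
Standard quotas: Red 1.2410, Blue 8.3377, Green 2.0270, Gold 7.8739, Silver 7.7498, Violet 3.0035, Amber 8.7220, Teal 8.0451.
Lower quotas: Red 1, Blue 8, Green 2, Gold 7, Silver 7, Violet 3, Amber 8, Teal 8 (sum 44, leaving 3 seats).
Remainders in descending order: Gold 0.8739, Silver 0.7498, Amber 0.7220, Blue 0.3377, Red 0.2410, Teal 0.0451, Green 0.0270, Violet 0.0035.
Largest remainders: Gold, Silver, Amber receive the extra seats.
Teal receives 8.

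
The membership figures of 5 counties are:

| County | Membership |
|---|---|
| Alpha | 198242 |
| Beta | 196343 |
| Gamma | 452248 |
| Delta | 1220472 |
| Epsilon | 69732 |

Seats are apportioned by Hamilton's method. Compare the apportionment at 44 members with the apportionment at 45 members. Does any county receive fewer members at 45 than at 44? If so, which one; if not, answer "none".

Epsilon

At 44 seats: Alpha 4, Beta 4, Gamma 9, Delta 25, Epsilon 2.
At 45 seats: Alpha 4, Beta 4, Gamma 10, Delta 26, Epsilon 1.
Epsilon drops from 2 to 1.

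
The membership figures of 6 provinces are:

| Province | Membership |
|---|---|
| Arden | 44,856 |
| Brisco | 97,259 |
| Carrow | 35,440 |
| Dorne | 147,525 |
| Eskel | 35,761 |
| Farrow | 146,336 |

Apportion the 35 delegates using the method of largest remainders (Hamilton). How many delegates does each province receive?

Arden=3; Brisco=7; Carrow=2; Dorne=10; Eskel=3; Farrow=10

Standard divisor: 507177 ÷ 35 ≈ 14490.771.
Standard quotas: Arden 3.0955, Brisco 6.7118, Carrow 2.4457, Dorne 10.1806, Eskel 2.4678, Farrow 10.0986.
Lower quotas: Arden 3, Brisco 6, Carrow 2, Dorne 10, Eskel 2, Farrow 10 (sum 33, leaving 2 seats).
Remainders in descending order: Brisco 0.7118, Eskel 0.4678, Carrow 0.4457, Dorne 0.1806, Farrow 0.0986, Arden 0.0955.
Largest remainders: Brisco, Eskel receive the extra seats.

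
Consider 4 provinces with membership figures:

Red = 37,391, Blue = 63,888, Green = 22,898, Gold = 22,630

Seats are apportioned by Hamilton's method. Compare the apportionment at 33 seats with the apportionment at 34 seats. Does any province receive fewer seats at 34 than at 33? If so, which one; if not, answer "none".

none

At 33 seats: Red 9, Blue 14, Green 5, Gold 5.
At 34 seats: Red 9, Blue 15, Green 5, Gold 5.
No province's allocation decreased.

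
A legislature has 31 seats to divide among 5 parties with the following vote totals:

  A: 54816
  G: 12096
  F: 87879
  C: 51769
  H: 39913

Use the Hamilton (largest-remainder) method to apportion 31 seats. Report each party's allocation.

Standard divisor: 246473 ÷ 31 ≈ 7950.742.
Standard quotas: A 6.8945, G 1.5214, F 11.0529, C 6.5112, H 5.0200.
Lower quotas: A 6, G 1, F 11, C 6, H 5 (sum 29, leaving 2 seats).
Remainders in descending order: A 0.8945, G 0.5214, C 0.5112, F 0.0529, H 0.0200.
The surplus seats go to A, G.

A: 7, G: 2, F: 11, C: 6, H: 5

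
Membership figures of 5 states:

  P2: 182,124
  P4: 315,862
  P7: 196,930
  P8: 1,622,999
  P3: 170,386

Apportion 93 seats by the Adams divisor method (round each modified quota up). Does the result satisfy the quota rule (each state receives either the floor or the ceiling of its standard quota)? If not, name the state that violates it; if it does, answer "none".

P8

Standard quotas: P2 6.807, P4 11.805, P7 7.360, P8 60.659, P3 6.368.
Adams allocation: P2 7, P4 12, P7 8, P8 59, P3 7.
P8 has quota 60.659 (lower 60, upper 61) but receives 59 — outside the quota interval.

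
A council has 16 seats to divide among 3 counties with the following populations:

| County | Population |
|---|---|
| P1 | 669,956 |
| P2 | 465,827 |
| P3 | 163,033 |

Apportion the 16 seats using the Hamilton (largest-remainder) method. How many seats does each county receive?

P1: 8, P2: 6, P3: 2

Standard divisor: 1298816 ÷ 16 = 81176.
Standard quotas: P1 8.2531, P2 5.7385, P3 2.0084.
Lower quotas: P1 8, P2 5, P3 2 (sum 15, leaving 1 seat).
Remainders in descending order: P2 0.7385, P1 0.2531, P3 0.0084.
The surplus seat goes to P2.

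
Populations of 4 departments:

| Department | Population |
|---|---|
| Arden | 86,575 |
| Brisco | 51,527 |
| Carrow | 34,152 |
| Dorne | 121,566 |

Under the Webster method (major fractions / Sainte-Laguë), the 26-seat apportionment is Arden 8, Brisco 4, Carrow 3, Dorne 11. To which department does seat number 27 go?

Brisco

Priority for the next seat is population ÷ (current seats + 0.5).
Priorities: Arden 10185.294, Brisco 11450.444, Carrow 9757.714, Dorne 10570.957.
Highest priority: Brisco.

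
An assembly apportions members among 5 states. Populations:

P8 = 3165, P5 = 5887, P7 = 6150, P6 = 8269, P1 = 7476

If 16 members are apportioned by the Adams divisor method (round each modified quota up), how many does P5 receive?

Standard divisor 30947/16 ≈ 1934.188; standard quotas: P8 1.636, P5 3.044, P7 3.180, P6 4.275, P1 3.865.
Rounding up gives 2, 4, 4, 5, 4 = 19 seats, so the divisor must be adjusted.
With modified divisor 2300: modified quotas P8 1.376, P5 2.560, P7 2.674, P6 3.595, P1 3.250.
Rounding up: P8 2, P5 3, P7 3, P6 4, P1 4 (total 16).
P5 receives 3.

3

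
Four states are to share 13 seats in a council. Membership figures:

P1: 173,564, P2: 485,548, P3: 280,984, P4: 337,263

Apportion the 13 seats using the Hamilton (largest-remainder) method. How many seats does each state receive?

P1 2, P2 5, P3 3, P4 3

Total 1277359; standard divisor 1277359/13 ≈ 98258.385.
Standard quotas: P1 1.7664, P2 4.9415, P3 2.8596, P4 3.4324.
Lower quotas: P1 1, P2 4, P3 2, P4 3 (sum 10, leaving 3 seats).
Remainders in descending order: P2 0.9415, P3 0.8596, P1 0.7664, P4 0.4324.
Largest remainders: P2, P3, P1 receive the extra seats.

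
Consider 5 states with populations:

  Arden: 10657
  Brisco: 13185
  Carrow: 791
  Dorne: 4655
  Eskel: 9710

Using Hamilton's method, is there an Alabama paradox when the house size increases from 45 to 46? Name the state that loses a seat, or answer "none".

At 45 seats: Arden 12, Brisco 15, Carrow 1, Dorne 6, Eskel 11.
At 46 seats: Arden 13, Brisco 16, Carrow 1, Dorne 5, Eskel 11.
Dorne drops from 6 to 5.

Dorne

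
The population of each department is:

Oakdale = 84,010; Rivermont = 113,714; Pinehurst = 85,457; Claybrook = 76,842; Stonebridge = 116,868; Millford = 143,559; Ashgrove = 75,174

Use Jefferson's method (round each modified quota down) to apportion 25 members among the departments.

Oakdale: 3, Rivermont: 4, Pinehurst: 3, Claybrook: 3, Stonebridge: 4, Millford: 5, Ashgrove: 3

Standard divisor 695624/25 ≈ 27824.96; standard quotas: Oakdale 3.019, Rivermont 4.087, Pinehurst 3.071, Claybrook 2.762, Stonebridge 4.200, Millford 5.159, Ashgrove 2.702.
Rounding down gives 3, 4, 3, 2, 4, 5, 2 = 23 seats, so the divisor must be adjusted.
With modified divisor 24500: modified quotas Oakdale 3.429, Rivermont 4.641, Pinehurst 3.488, Claybrook 3.136, Stonebridge 4.770, Millford 5.860, Ashgrove 3.068.
Rounding down: Oakdale 3, Rivermont 4, Pinehurst 3, Claybrook 3, Stonebridge 4, Millford 5, Ashgrove 3 (total 25).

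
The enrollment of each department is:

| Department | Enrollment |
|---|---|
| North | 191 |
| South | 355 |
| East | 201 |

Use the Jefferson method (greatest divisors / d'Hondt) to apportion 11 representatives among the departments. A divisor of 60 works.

North 3, South 5, East 3

With modified divisor 60: modified quotas North 3.183, South 5.917, East 3.350.
Rounding down: North 3, South 5, East 3 (total 11).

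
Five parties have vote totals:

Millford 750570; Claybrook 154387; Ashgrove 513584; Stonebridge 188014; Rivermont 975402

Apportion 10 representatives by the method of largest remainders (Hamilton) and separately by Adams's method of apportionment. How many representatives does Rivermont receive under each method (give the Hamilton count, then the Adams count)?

4 and 3

Hamilton: Millford 3, Claybrook 0, Ashgrove 2, Stonebridge 1, Rivermont 4.
Adams: Millford 3, Claybrook 1, Ashgrove 2, Stonebridge 1, Rivermont 3.
Rivermont gets 4 under Hamilton and 3 under Adams.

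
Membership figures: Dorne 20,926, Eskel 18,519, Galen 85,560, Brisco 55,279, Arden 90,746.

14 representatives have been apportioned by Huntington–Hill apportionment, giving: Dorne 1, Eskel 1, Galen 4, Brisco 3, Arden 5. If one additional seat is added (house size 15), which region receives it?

Galen

Priority for the next seat is population ÷ (√(s·(s+1))).
Priorities: Dorne 14796.917, Eskel 13094.910, Galen 19131.798, Brisco 15957.673, Arden 16567.877.
Highest priority: Galen.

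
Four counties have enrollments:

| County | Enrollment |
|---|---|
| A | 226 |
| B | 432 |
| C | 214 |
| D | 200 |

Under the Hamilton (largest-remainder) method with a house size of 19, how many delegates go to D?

The standard divisor is 1072/19 ≈ 56.421.
Standard quotas: A 4.006, B 7.657, C 3.793, D 3.545.
Lower quotas: A 4, B 7, C 3, D 3 (sum 17, leaving 2 seats).
Remainders in descending order: C 0.793, B 0.657, D 0.545, A 0.006.
Largest remainders: C, B receive the extra seats.
D receives 3.

3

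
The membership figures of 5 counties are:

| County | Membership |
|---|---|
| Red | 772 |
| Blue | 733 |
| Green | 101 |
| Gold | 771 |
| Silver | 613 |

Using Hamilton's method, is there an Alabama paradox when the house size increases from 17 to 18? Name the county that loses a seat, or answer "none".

At 17 seats: Red 4, Blue 4, Green 1, Gold 4, Silver 4.
At 18 seats: Red 5, Blue 4, Green 0, Gold 5, Silver 4.
Green drops from 1 to 0.

Green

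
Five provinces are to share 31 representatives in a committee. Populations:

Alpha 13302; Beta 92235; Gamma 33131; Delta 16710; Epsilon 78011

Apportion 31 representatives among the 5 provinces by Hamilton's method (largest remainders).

Alpha 2, Beta 12, Gamma 5, Delta 2, Epsilon 10

The standard divisor is 233389/31 ≈ 7528.677.
Standard quotas: Alpha 1.7668, Beta 12.2512, Gamma 4.4006, Delta 2.2195, Epsilon 10.3618.
Lower quotas: Alpha 1, Beta 12, Gamma 4, Delta 2, Epsilon 10 (sum 29, leaving 2 seats).
Remainders in descending order: Alpha 0.7668, Gamma 0.4006, Epsilon 0.3618, Beta 0.2512, Delta 0.2195.
The surplus seats go to Alpha, Gamma.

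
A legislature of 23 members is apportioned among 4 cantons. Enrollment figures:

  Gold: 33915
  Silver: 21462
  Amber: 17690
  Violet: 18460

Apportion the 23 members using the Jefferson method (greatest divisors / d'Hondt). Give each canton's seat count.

Standard divisor 91527/23 ≈ 3979.435; standard quotas: Gold 8.523, Silver 5.393, Amber 4.445, Violet 4.639.
Rounding down gives 8, 5, 4, 4 = 21 seats, so the divisor must be adjusted.
With modified divisor 3600: modified quotas Gold 9.421, Silver 5.962, Amber 4.914, Violet 5.128.
Rounding down: Gold 9, Silver 5, Amber 4, Violet 5 (total 23).

Gold: 9; Silver: 5; Amber: 4; Violet: 5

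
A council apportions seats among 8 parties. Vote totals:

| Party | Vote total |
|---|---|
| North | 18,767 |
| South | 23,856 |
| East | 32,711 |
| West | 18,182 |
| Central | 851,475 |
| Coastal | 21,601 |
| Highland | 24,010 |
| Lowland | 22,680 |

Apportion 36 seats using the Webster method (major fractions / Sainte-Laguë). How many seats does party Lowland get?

1

Standard divisor 1013282/36 ≈ 28146.722; standard quotas: North 0.667, South 0.848, East 1.162, West 0.646, Central 30.251, Coastal 0.767, Highland 0.853, Lowland 0.806.
Rounding to the nearest integer gives 1, 1, 1, 1, 30, 1, 1, 1 = 37 seats, so the divisor must be adjusted.
With modified divisor 29400: modified quotas North 0.638, South 0.811, East 1.113, West 0.618, Central 28.962, Coastal 0.735, Highland 0.817, Lowland 0.771.
Rounding to the nearest integer: North 1, South 1, East 1, West 1, Central 29, Coastal 1, Highland 1, Lowland 1 (total 36).
Lowland receives 1.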